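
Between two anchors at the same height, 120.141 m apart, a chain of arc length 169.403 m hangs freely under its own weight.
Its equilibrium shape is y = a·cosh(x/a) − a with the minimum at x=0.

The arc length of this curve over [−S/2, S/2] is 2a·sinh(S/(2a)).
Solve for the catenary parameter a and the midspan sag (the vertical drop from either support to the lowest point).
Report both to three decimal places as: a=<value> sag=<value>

seed: a₀ = √(S³/(24(L−S))) = √(120.141³/(24·49.262)) = 38.297923
iter 1: u=1.568505  f(a)=+6.427e+00  f'(a)=-3.264e+00  a ← 38.297923 − (+6.427e+00/-3.264e+00) = 40.267199
iter 2: u=1.491797  f(a)=+5.290e-01  f'(a)=-2.747e+00  a ← 40.267199 − (+5.290e-01/-2.747e+00) = 40.459796
iter 3: u=1.484696  f(a)=+4.294e-03  f'(a)=-2.702e+00  a ← 40.459796 − (+4.294e-03/-2.702e+00) = 40.461385
iter 4: u=1.484638  f(a)=+2.880e-07  f'(a)=-2.702e+00  a ← 40.461385 − (+2.880e-07/-2.702e+00) = 40.461385
iter 5: u=1.484638  f(a)=+0.000e+00  f'(a)=-2.702e+00  a ← 40.461385 − (+0.000e+00/-2.702e+00) = 40.461385
converged: |Δa| < 1e-12 after 5 iterations
sag = a·(cosh(S/(2a)) − 1) = 40.461385·(cosh(1.484638) − 1) = 53.408034
T_max/T_min = cosh(S/(2a)) = 2.319975

a=40.461 sag=53.408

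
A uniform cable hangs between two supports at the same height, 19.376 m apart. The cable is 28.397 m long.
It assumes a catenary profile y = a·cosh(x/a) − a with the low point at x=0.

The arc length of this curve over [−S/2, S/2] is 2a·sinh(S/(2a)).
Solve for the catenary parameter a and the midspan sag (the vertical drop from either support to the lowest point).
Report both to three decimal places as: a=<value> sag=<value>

seed: a₀ = √(S³/(24(L−S))) = √(19.376³/(24·9.021)) = 5.796465
iter 1: u=1.671363  f(a)=+1.347e+00  f'(a)=-4.073e+00  a ← 5.796465 − (+1.347e+00/-4.073e+00) = 6.127174
iter 2: u=1.581153  f(a)=+1.239e-01  f'(a)=-3.356e+00  a ← 6.127174 − (+1.239e-01/-3.356e+00) = 6.164092
iter 3: u=1.571683  f(a)=+1.282e-03  f'(a)=-3.287e+00  a ← 6.164092 − (+1.282e-03/-3.287e+00) = 6.164482
iter 4: u=1.571584  f(a)=+1.405e-07  f'(a)=-3.286e+00  a ← 6.164482 − (+1.405e-07/-3.286e+00) = 6.164482
iter 5: u=1.571584  f(a)=+7.105e-15  f'(a)=-3.286e+00  a ← 6.164482 − (+7.105e-15/-3.286e+00) = 6.164482
converged: |Δa| < 1e-12 after 5 iterations
sag = a·(cosh(S/(2a)) − 1) = 6.164482·(cosh(1.571584) − 1) = 9.314479
T_max/T_min = cosh(S/(2a)) = 2.510991

a=6.164 sag=9.314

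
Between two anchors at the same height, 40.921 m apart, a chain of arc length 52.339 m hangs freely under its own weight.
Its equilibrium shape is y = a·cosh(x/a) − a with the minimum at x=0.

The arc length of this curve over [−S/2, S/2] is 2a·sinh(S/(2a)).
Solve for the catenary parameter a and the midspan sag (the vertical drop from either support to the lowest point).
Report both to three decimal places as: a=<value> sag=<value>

seed: a₀ = √(S³/(24(L−S))) = √(40.921³/(24·11.418)) = 15.813162
iter 1: u=1.293891  f(a)=+9.948e-01  f'(a)=-1.701e+00  a ← 15.813162 − (+9.948e-01/-1.701e+00) = 16.398049
iter 2: u=1.247740  f(a)=+5.785e-02  f'(a)=-1.508e+00  a ← 16.398049 − (+5.785e-02/-1.508e+00) = 16.436409
iter 3: u=1.244828  f(a)=+2.224e-04  f'(a)=-1.497e+00  a ← 16.436409 − (+2.224e-04/-1.497e+00) = 16.436558
iter 4: u=1.244817  f(a)=+3.316e-09  f'(a)=-1.497e+00  a ← 16.436558 − (+3.316e-09/-1.497e+00) = 16.436558
iter 5: u=1.244817  f(a)=-7.105e-15  f'(a)=-1.497e+00  a ← 16.436558 − (-7.105e-15/-1.497e+00) = 16.436558
converged: |Δa| < 1e-12 after 5 iterations
sag = a·(cosh(S/(2a)) − 1) = 16.436558·(cosh(1.244817) − 1) = 14.466568
T_max/T_min = cosh(S/(2a)) = 1.880146

a=16.437 sag=14.467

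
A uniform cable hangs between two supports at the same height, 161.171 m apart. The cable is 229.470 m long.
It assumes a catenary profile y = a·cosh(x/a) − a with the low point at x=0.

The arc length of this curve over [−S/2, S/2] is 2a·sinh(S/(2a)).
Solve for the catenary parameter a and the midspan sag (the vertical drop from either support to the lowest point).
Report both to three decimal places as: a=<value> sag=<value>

seed: a₀ = √(S³/(24(L−S))) = √(161.171³/(24·68.299)) = 50.537943
iter 1: u=1.594554  f(a)=+9.228e+00  f'(a)=-3.456e+00  a ← 50.537943 − (+9.228e+00/-3.456e+00) = 53.208290
iter 2: u=1.514529  f(a)=+7.818e-01  f'(a)=-2.893e+00  a ← 53.208290 − (+7.818e-01/-2.893e+00) = 53.478563
iter 3: u=1.506875  f(a)=+6.760e-03  f'(a)=-2.843e+00  a ← 53.478563 − (+6.760e-03/-2.843e+00) = 53.480941
iter 4: u=1.506808  f(a)=+5.151e-07  f'(a)=-2.842e+00  a ← 53.480941 − (+5.151e-07/-2.842e+00) = 53.480941
iter 5: u=1.506808  f(a)=+5.684e-14  f'(a)=-2.842e+00  a ← 53.480941 − (+5.684e-14/-2.842e+00) = 53.480941
converged: |Δa| < 1e-12 after 5 iterations
sag = a·(cosh(S/(2a)) − 1) = 53.480941·(cosh(1.506808) − 1) = 73.106307
T_max/T_min = cosh(S/(2a)) = 2.366960

a=53.481 sag=73.106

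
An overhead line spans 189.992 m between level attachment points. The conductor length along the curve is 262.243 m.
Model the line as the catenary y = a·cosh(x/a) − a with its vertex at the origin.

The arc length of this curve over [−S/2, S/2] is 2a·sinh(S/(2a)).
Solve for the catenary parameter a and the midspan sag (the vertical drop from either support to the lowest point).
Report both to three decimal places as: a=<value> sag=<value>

a=66.202 sag=80.684

seed: a₀ = √(S³/(24(L−S))) = √(189.992³/(24·72.251)) = 62.889106
iter 1: u=1.510532  f(a)=+8.705e+00  f'(a)=-2.867e+00  a ← 62.889106 − (+8.705e+00/-2.867e+00) = 65.925853
iter 2: u=1.440952  f(a)=+6.702e-01  f'(a)=-2.441e+00  a ← 65.925853 − (+6.702e-01/-2.441e+00) = 66.200465
iter 3: u=1.434975  f(a)=+4.706e-03  f'(a)=-2.407e+00  a ← 66.200465 − (+4.706e-03/-2.407e+00) = 66.202420
iter 4: u=1.434932  f(a)=+2.356e-07  f'(a)=-2.406e+00  a ← 66.202420 − (+2.356e-07/-2.406e+00) = 66.202421
iter 5: u=1.434932  f(a)=+0.000e+00  f'(a)=-2.406e+00  a ← 66.202421 − (+0.000e+00/-2.406e+00) = 66.202421
converged: |Δa| < 1e-12 after 5 iterations
sag = a·(cosh(S/(2a)) − 1) = 66.202421·(cosh(1.434932) − 1) = 80.683958
T_max/T_min = cosh(S/(2a)) = 2.218746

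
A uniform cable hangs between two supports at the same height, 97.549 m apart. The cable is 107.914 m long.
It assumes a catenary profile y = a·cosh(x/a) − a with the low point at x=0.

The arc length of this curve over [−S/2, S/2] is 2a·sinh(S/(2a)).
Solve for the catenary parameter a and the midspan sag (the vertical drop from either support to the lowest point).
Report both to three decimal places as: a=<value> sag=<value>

seed: a₀ = √(S³/(24(L−S))) = √(97.549³/(24·10.365)) = 61.086319
iter 1: u=0.798452  f(a)=+3.355e-01  f'(a)=-3.615e-01  a ← 61.086319 − (+3.355e-01/-3.615e-01) = 62.014307
iter 2: u=0.786504  f(a)=+7.797e-03  f'(a)=-3.449e-01  a ← 62.014307 − (+7.797e-03/-3.449e-01) = 62.036917
iter 3: u=0.786217  f(a)=+4.435e-06  f'(a)=-3.445e-01  a ← 62.036917 − (+4.435e-06/-3.445e-01) = 62.036930
iter 4: u=0.786217  f(a)=+1.450e-12  f'(a)=-3.445e-01  a ← 62.036930 − (+1.450e-12/-3.445e-01) = 62.036930
converged: |Δa| < 1e-12 after 4 iterations
sag = a·(cosh(S/(2a)) − 1) = 62.036930·(cosh(0.786217) − 1) = 20.181915
T_max/T_min = cosh(S/(2a)) = 1.325321

a=62.037 sag=20.182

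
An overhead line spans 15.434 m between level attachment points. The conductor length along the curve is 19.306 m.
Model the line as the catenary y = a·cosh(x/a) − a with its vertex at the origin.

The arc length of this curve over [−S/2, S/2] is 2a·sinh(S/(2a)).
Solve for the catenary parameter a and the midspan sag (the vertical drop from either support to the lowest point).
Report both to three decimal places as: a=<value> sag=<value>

seed: a₀ = √(S³/(24(L−S))) = √(15.434³/(24·3.872)) = 6.289910
iter 1: u=1.226886  f(a)=+3.021e-01  f'(a)=-1.427e+00  a ← 6.289910 − (+3.021e-01/-1.427e+00) = 6.501638
iter 2: u=1.186932  f(a)=+1.592e-02  f'(a)=-1.280e+00  a ← 6.501638 − (+1.592e-02/-1.280e+00) = 6.514079
iter 3: u=1.184665  f(a)=+4.969e-05  f'(a)=-1.272e+00  a ← 6.514079 − (+4.969e-05/-1.272e+00) = 6.514118
iter 4: u=1.184658  f(a)=+4.873e-10  f'(a)=-1.272e+00  a ← 6.514118 − (+4.873e-10/-1.272e+00) = 6.514118
iter 5: u=1.184658  f(a)=+7.105e-15  f'(a)=-1.272e+00  a ← 6.514118 − (+7.105e-15/-1.272e+00) = 6.514118
converged: |Δa| < 1e-12 after 5 iterations
sag = a·(cosh(S/(2a)) − 1) = 6.514118·(cosh(1.184658) − 1) = 5.131231
T_max/T_min = cosh(S/(2a)) = 1.787709

a=6.514 sag=5.131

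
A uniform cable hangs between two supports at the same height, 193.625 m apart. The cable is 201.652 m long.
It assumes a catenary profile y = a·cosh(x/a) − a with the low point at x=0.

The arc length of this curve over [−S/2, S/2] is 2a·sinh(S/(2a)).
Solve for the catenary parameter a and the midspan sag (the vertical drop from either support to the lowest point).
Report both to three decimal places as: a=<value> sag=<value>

seed: a₀ = √(S³/(24(L−S))) = √(193.625³/(24·8.027)) = 194.115356
iter 1: u=0.498737  f(a)=+1.004e-01  f'(a)=-8.478e-02  a ← 194.115356 − (+1.004e-01/-8.478e-02) = 195.299902
iter 2: u=0.495712  f(a)=+9.267e-04  f'(a)=-8.322e-02  a ← 195.299902 − (+9.267e-04/-8.322e-02) = 195.311037
iter 3: u=0.495684  f(a)=+8.053e-08  f'(a)=-8.321e-02  a ← 195.311037 − (+8.053e-08/-8.321e-02) = 195.311038
iter 4: u=0.495684  f(a)=+0.000e+00  f'(a)=-8.321e-02  a ← 195.311038 − (+0.000e+00/-8.321e-02) = 195.311038
converged: |Δa| < 1e-12 after 4 iterations
sag = a·(cosh(S/(2a)) − 1) = 195.311038·(cosh(0.495684) − 1) = 24.489517
T_max/T_min = cosh(S/(2a)) = 1.125387

a=195.311 sag=24.490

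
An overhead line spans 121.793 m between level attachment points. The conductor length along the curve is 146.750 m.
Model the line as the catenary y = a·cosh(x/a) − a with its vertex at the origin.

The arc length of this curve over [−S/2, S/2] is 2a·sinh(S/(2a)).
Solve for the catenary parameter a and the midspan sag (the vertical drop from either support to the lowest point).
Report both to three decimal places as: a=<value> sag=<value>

seed: a₀ = √(S³/(24(L−S))) = √(121.793³/(24·24.957)) = 54.920146
iter 1: u=1.108819  f(a)=+1.580e+00  f'(a)=-1.026e+00  a ← 54.920146 − (+1.580e+00/-1.026e+00) = 56.460592
iter 2: u=1.078566  f(a)=+6.891e-02  f'(a)=-9.379e-01  a ← 56.460592 − (+6.891e-02/-9.379e-01) = 56.534064
iter 3: u=1.077165  f(a)=+1.443e-04  f'(a)=-9.340e-01  a ← 56.534064 − (+1.443e-04/-9.340e-01) = 56.534219
iter 4: u=1.077162  f(a)=+6.362e-10  f'(a)=-9.340e-01  a ← 56.534219 − (+6.362e-10/-9.340e-01) = 56.534219
iter 5: u=1.077162  f(a)=+0.000e+00  f'(a)=-9.340e-01  a ← 56.534219 − (+0.000e+00/-9.340e-01) = 56.534219
converged: |Δa| < 1e-12 after 5 iterations
sag = a·(cosh(S/(2a)) − 1) = 56.534219·(cosh(1.077162) − 1) = 36.094117
T_max/T_min = cosh(S/(2a)) = 1.638447

a=56.534 sag=36.094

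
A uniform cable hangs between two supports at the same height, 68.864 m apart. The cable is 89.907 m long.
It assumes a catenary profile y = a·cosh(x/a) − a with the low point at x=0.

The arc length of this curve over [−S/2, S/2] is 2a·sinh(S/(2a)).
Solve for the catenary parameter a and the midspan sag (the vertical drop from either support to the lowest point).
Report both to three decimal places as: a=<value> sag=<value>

seed: a₀ = √(S³/(24(L−S))) = √(68.864³/(24·21.043)) = 25.428979
iter 1: u=1.354046  f(a)=+2.015e+00  f'(a)=-1.979e+00  a ← 25.428979 − (+2.015e+00/-1.979e+00) = 26.447373
iter 2: u=1.301906  f(a)=+1.274e-01  f'(a)=-1.736e+00  a ← 26.447373 − (+1.274e-01/-1.736e+00) = 26.520757
iter 3: u=1.298304  f(a)=+5.850e-04  f'(a)=-1.720e+00  a ← 26.520757 − (+5.850e-04/-1.720e+00) = 26.521098
iter 4: u=1.298287  f(a)=+1.246e-08  f'(a)=-1.720e+00  a ← 26.521098 − (+1.246e-08/-1.720e+00) = 26.521098
iter 5: u=1.298287  f(a)=+1.421e-14  f'(a)=-1.720e+00  a ← 26.521098 − (+1.421e-14/-1.720e+00) = 26.521098
converged: |Δa| < 1e-12 after 5 iterations
sag = a·(cosh(S/(2a)) − 1) = 26.521098·(cosh(1.298287) − 1) = 25.672636
T_max/T_min = cosh(S/(2a)) = 1.968008

a=26.521 sag=25.673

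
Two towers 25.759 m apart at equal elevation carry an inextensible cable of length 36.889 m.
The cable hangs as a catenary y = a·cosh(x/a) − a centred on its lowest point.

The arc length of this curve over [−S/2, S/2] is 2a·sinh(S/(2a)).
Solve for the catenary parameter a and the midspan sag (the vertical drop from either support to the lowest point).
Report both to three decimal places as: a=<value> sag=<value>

a=8.473 sag=11.824

seed: a₀ = √(S³/(24(L−S))) = √(25.759³/(24·11.130)) = 7.999085
iter 1: u=1.610122  f(a)=+1.535e+00  f'(a)=-3.574e+00  a ← 7.999085 − (+1.535e+00/-3.574e+00) = 8.428548
iter 2: u=1.528080  f(a)=+1.323e-01  f'(a)=-2.983e+00  a ← 8.428548 − (+1.323e-01/-2.983e+00) = 8.472904
iter 3: u=1.520081  f(a)=+1.187e-03  f'(a)=-2.929e+00  a ← 8.472904 − (+1.187e-03/-2.929e+00) = 8.473309
iter 4: u=1.520008  f(a)=+9.752e-08  f'(a)=-2.929e+00  a ← 8.473309 − (+9.752e-08/-2.929e+00) = 8.473309
iter 5: u=1.520008  f(a)=+7.105e-15  f'(a)=-2.929e+00  a ← 8.473309 − (+7.105e-15/-2.929e+00) = 8.473309
converged: |Δa| < 1e-12 after 5 iterations
sag = a·(cosh(S/(2a)) − 1) = 8.473309·(cosh(1.520008) − 1) = 11.824389
T_max/T_min = cosh(S/(2a)) = 2.395487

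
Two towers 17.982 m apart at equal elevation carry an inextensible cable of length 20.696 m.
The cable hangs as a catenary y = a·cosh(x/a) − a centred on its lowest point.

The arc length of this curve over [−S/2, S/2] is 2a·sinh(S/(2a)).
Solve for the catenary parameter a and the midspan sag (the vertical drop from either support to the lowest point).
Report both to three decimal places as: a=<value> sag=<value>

seed: a₀ = √(S³/(24(L−S))) = √(17.982³/(24·2.714)) = 9.448143
iter 1: u=0.951616  f(a)=+1.256e-01  f'(a)=-6.282e-01  a ← 9.448143 − (+1.256e-01/-6.282e-01) = 9.648017
iter 2: u=0.931901  f(a)=+4.095e-03  f'(a)=-5.879e-01  a ← 9.648017 − (+4.095e-03/-5.879e-01) = 9.654983
iter 3: u=0.931229  f(a)=+4.681e-06  f'(a)=-5.865e-01  a ← 9.654983 − (+4.681e-06/-5.865e-01) = 9.654991
iter 4: u=0.931228  f(a)=+6.132e-12  f'(a)=-5.865e-01  a ← 9.654991 − (+6.132e-12/-5.865e-01) = 9.654991
iter 5: u=0.931228  f(a)=+0.000e+00  f'(a)=-5.865e-01  a ← 9.654991 − (+0.000e+00/-5.865e-01) = 9.654991
converged: |Δa| < 1e-12 after 5 iterations
sag = a·(cosh(S/(2a)) − 1) = 9.654991·(cosh(0.931228) − 1) = 4.497746
T_max/T_min = cosh(S/(2a)) = 1.465847

a=9.655 sag=4.498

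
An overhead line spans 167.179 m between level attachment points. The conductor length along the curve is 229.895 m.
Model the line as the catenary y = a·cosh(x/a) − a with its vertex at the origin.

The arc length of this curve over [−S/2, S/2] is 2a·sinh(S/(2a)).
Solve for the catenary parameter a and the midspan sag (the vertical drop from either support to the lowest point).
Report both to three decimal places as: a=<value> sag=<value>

seed: a₀ = √(S³/(24(L−S))) = √(167.179³/(24·62.716)) = 55.715725
iter 1: u=1.500286  f(a)=+7.449e+00  f'(a)=-2.800e+00  a ← 55.715725 − (+7.449e+00/-2.800e+00) = 58.375459
iter 2: u=1.431929  f(a)=+5.666e-01  f'(a)=-2.389e+00  a ← 58.375459 − (+5.666e-01/-2.389e+00) = 58.612598
iter 3: u=1.426135  f(a)=+3.875e-03  f'(a)=-2.357e+00  a ← 58.612598 − (+3.875e-03/-2.357e+00) = 58.614242
iter 4: u=1.426095  f(a)=+1.840e-07  f'(a)=-2.356e+00  a ← 58.614242 − (+1.840e-07/-2.356e+00) = 58.614242
iter 5: u=1.426095  f(a)=+2.842e-14  f'(a)=-2.356e+00  a ← 58.614242 − (+2.842e-14/-2.356e+00) = 58.614242
converged: |Δa| < 1e-12 after 5 iterations
sag = a·(cosh(S/(2a)) − 1) = 58.614242·(cosh(1.426095) − 1) = 70.415046
T_max/T_min = cosh(S/(2a)) = 2.201330

a=58.614 sag=70.415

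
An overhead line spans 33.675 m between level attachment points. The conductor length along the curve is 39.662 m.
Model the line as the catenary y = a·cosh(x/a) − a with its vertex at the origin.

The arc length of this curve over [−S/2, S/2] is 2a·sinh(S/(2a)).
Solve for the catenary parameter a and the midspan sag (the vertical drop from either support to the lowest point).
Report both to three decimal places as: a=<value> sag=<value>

seed: a₀ = √(S³/(24(L−S))) = √(33.675³/(24·5.987)) = 16.302385
iter 1: u=1.032824  f(a)=+3.276e-01  f'(a)=-8.159e-01  a ← 16.302385 − (+3.276e-01/-8.159e-01) = 16.703857
iter 2: u=1.008001  f(a)=+1.249e-02  f'(a)=-7.547e-01  a ← 16.703857 − (+1.249e-02/-7.547e-01) = 16.720406
iter 3: u=1.007003  f(a)=+1.976e-05  f'(a)=-7.524e-01  a ← 16.720406 − (+1.976e-05/-7.524e-01) = 16.720432
iter 4: u=1.007001  f(a)=+4.960e-11  f'(a)=-7.523e-01  a ← 16.720432 − (+4.960e-11/-7.523e-01) = 16.720432
iter 5: u=1.007001  f(a)=-7.105e-15  f'(a)=-7.523e-01  a ← 16.720432 − (-7.105e-15/-7.523e-01) = 16.720432
converged: |Δa| < 1e-12 after 5 iterations
sag = a·(cosh(S/(2a)) − 1) = 16.720432·(cosh(1.007001) − 1) = 9.218755
T_max/T_min = cosh(S/(2a)) = 1.551347

a=16.720 sag=9.219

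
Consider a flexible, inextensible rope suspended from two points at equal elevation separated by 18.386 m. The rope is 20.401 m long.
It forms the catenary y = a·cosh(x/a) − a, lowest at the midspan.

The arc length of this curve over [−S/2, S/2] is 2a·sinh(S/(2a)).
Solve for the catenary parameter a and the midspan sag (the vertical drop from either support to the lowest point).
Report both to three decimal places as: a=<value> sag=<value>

a=11.519 sag=3.867

seed: a₀ = √(S³/(24(L−S))) = √(18.386³/(24·2.015)) = 11.336728
iter 1: u=0.810904  f(a)=+6.730e-02  f'(a)=-3.794e-01  a ← 11.336728 − (+6.730e-02/-3.794e-01) = 11.514098
iter 2: u=0.798412  f(a)=+1.612e-03  f'(a)=-3.614e-01  a ← 11.514098 − (+1.612e-03/-3.614e-01) = 11.518558
iter 3: u=0.798103  f(a)=+9.750e-07  f'(a)=-3.610e-01  a ← 11.518558 − (+9.750e-07/-3.610e-01) = 11.518561
iter 4: u=0.798103  f(a)=+3.588e-13  f'(a)=-3.610e-01  a ← 11.518561 − (+3.588e-13/-3.610e-01) = 11.518561
converged: |Δa| < 1e-12 after 4 iterations
sag = a·(cosh(S/(2a)) − 1) = 11.518561·(cosh(0.798103) − 1) = 3.867389
T_max/T_min = cosh(S/(2a)) = 1.335753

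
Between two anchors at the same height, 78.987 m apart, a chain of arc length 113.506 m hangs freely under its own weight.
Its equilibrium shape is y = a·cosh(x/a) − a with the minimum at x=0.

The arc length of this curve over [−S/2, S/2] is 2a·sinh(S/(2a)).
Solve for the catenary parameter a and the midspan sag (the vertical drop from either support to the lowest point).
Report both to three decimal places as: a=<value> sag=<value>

a=25.850 sag=36.513

seed: a₀ = √(S³/(24(L−S))) = √(78.987³/(24·34.519)) = 24.389265
iter 1: u=1.619299  f(a)=+4.819e+00  f'(a)=-3.646e+00  a ← 24.389265 − (+4.819e+00/-3.646e+00) = 25.710955
iter 2: u=1.536057  f(a)=+4.194e-01  f'(a)=-3.036e+00  a ← 25.710955 − (+4.194e-01/-3.036e+00) = 25.849086
iter 3: u=1.527849  f(a)=+3.847e-03  f'(a)=-2.981e+00  a ← 25.849086 − (+3.847e-03/-2.981e+00) = 25.850376
iter 4: u=1.527773  f(a)=+3.302e-07  f'(a)=-2.980e+00  a ← 25.850376 − (+3.302e-07/-2.980e+00) = 25.850376
iter 5: u=1.527773  f(a)=+1.421e-14  f'(a)=-2.980e+00  a ← 25.850376 − (+1.421e-14/-2.980e+00) = 25.850376
converged: |Δa| < 1e-12 after 5 iterations
sag = a·(cosh(S/(2a)) − 1) = 25.850376·(cosh(1.527773) − 1) = 36.512633
T_max/T_min = cosh(S/(2a)) = 2.412460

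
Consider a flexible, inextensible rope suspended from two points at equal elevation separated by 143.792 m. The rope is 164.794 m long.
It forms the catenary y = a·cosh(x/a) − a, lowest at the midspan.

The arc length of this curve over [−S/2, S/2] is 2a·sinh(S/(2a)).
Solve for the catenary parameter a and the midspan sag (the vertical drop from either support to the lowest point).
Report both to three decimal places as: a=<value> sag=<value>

a=78.430 sag=35.327

seed: a₀ = √(S³/(24(L−S))) = √(143.792³/(24·21.002)) = 76.800870
iter 1: u=0.936135  f(a)=+9.397e-01  f'(a)=-5.964e-01  a ← 76.800870 − (+9.397e-01/-5.964e-01) = 78.376542
iter 2: u=0.917315  f(a)=+2.970e-02  f'(a)=-5.592e-01  a ← 78.376542 − (+2.970e-02/-5.592e-01) = 78.429647
iter 3: u=0.916694  f(a)=+3.181e-05  f'(a)=-5.580e-01  a ← 78.429647 − (+3.181e-05/-5.580e-01) = 78.429704
iter 4: u=0.916693  f(a)=+3.655e-11  f'(a)=-5.580e-01  a ← 78.429704 − (+3.655e-11/-5.580e-01) = 78.429704
converged: |Δa| < 1e-12 after 4 iterations
sag = a·(cosh(S/(2a)) − 1) = 78.429704·(cosh(0.916693) − 1) = 35.326544
T_max/T_min = cosh(S/(2a)) = 1.450423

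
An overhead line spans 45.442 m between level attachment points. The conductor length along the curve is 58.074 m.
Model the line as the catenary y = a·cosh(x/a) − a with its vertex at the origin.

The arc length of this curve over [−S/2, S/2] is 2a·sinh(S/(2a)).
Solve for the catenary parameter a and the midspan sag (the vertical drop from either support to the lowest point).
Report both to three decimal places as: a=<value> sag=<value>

a=18.284 sag=16.030

seed: a₀ = √(S³/(24(L−S))) = √(45.442³/(24·12.632)) = 17.593185
iter 1: u=1.291466  f(a)=+1.096e+00  f'(a)=-1.690e+00  a ← 17.593185 − (+1.096e+00/-1.690e+00) = 18.241765
iter 2: u=1.245548  f(a)=+6.354e-02  f'(a)=-1.499e+00  a ← 18.241765 − (+6.354e-02/-1.499e+00) = 18.284138
iter 3: u=1.242662  f(a)=+2.425e-04  f'(a)=-1.488e+00  a ← 18.284138 − (+2.425e-04/-1.488e+00) = 18.284301
iter 4: u=1.242651  f(a)=+3.562e-09  f'(a)=-1.488e+00  a ← 18.284301 − (+3.562e-09/-1.488e+00) = 18.284301
iter 5: u=1.242651  f(a)=+1.421e-14  f'(a)=-1.488e+00  a ← 18.284301 − (+1.421e-14/-1.488e+00) = 18.284301
converged: |Δa| < 1e-12 after 5 iterations
sag = a·(cosh(S/(2a)) − 1) = 18.284301·(cosh(1.242651) − 1) = 16.029880
T_max/T_min = cosh(S/(2a)) = 1.876702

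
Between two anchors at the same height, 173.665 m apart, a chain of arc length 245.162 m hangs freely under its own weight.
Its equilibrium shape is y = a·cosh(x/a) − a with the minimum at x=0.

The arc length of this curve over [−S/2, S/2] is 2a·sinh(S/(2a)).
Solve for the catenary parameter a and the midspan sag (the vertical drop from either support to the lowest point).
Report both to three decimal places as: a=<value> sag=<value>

a=58.381 sag=77.393

seed: a₀ = √(S³/(24(L−S))) = √(173.665³/(24·71.497)) = 55.248300
iter 1: u=1.571677  f(a)=+9.368e+00  f'(a)=-3.287e+00  a ← 55.248300 − (+9.368e+00/-3.287e+00) = 58.098687
iter 2: u=1.494569  f(a)=+7.738e-01  f'(a)=-2.764e+00  a ← 58.098687 − (+7.738e-01/-2.764e+00) = 58.378632
iter 3: u=1.487402  f(a)=+6.330e-03  f'(a)=-2.719e+00  a ← 58.378632 − (+6.330e-03/-2.719e+00) = 58.380960
iter 4: u=1.487343  f(a)=+4.312e-07  f'(a)=-2.719e+00  a ← 58.380960 − (+4.312e-07/-2.719e+00) = 58.380960
iter 5: u=1.487343  f(a)=+5.684e-14  f'(a)=-2.719e+00  a ← 58.380960 − (+5.684e-14/-2.719e+00) = 58.380960
converged: |Δa| < 1e-12 after 5 iterations
sag = a·(cosh(S/(2a)) − 1) = 58.380960·(cosh(1.487343) − 1) = 77.392521
T_max/T_min = cosh(S/(2a)) = 2.325647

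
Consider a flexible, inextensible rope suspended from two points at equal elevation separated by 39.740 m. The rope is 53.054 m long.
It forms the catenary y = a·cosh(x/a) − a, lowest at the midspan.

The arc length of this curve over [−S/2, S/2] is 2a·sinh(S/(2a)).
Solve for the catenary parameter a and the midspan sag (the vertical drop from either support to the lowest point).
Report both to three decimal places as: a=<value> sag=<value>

a=14.671 sag=15.643

seed: a₀ = √(S³/(24(L−S))) = √(39.740³/(24·13.314)) = 14.014638
iter 1: u=1.417803  f(a)=+1.404e+00  f'(a)=-2.310e+00  a ← 14.014638 − (+1.404e+00/-2.310e+00) = 14.622337
iter 2: u=1.358880  f(a)=+9.649e-02  f'(a)=-2.003e+00  a ← 14.622337 − (+9.649e-02/-2.003e+00) = 14.670513
iter 3: u=1.354418  f(a)=+5.300e-04  f'(a)=-1.981e+00  a ← 14.670513 − (+5.300e-04/-1.981e+00) = 14.670781
iter 4: u=1.354393  f(a)=+1.619e-08  f'(a)=-1.981e+00  a ← 14.670781 − (+1.619e-08/-1.981e+00) = 14.670781
iter 5: u=1.354393  f(a)=-7.105e-15  f'(a)=-1.981e+00  a ← 14.670781 − (-7.105e-15/-1.981e+00) = 14.670781
converged: |Δa| < 1e-12 after 5 iterations
sag = a·(cosh(S/(2a)) − 1) = 14.670781·(cosh(1.354393) − 1) = 15.642806
T_max/T_min = cosh(S/(2a)) = 2.066256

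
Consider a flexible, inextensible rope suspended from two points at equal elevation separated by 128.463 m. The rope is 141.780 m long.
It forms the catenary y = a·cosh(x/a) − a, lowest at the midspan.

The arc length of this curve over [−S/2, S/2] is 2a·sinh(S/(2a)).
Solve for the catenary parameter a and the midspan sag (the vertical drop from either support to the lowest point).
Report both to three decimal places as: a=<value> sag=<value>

seed: a₀ = √(S³/(24(L−S))) = √(128.463³/(24·13.317)) = 81.443845
iter 1: u=0.788660  f(a)=+4.203e-01  f'(a)=-3.478e-01  a ← 81.443845 − (+4.203e-01/-3.478e-01) = 82.652328
iter 2: u=0.777129  f(a)=+9.538e-03  f'(a)=-3.322e-01  a ← 82.652328 − (+9.538e-03/-3.322e-01) = 82.681041
iter 3: u=0.776859  f(a)=+5.165e-06  f'(a)=-3.318e-01  a ← 82.681041 − (+5.165e-06/-3.318e-01) = 82.681057
iter 4: u=0.776859  f(a)=+1.506e-12  f'(a)=-3.318e-01  a ← 82.681057 − (+1.506e-12/-3.318e-01) = 82.681057
converged: |Δa| < 1e-12 after 4 iterations
sag = a·(cosh(S/(2a)) − 1) = 82.681057·(cosh(0.776859) − 1) = 26.229683
T_max/T_min = cosh(S/(2a)) = 1.317239

a=82.681 sag=26.230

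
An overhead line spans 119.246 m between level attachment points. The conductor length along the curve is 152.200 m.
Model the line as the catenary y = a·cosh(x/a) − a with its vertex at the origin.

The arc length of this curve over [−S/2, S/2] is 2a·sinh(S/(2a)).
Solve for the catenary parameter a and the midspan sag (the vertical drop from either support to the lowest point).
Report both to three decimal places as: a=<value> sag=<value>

seed: a₀ = √(S³/(24(L−S))) = √(119.246³/(24·32.954)) = 46.302671
iter 1: u=1.287680  f(a)=+2.842e+00  f'(a)=-1.674e+00  a ← 46.302671 − (+2.842e+00/-1.674e+00) = 48.000829
iter 2: u=1.242124  f(a)=+1.639e-01  f'(a)=-1.486e+00  a ← 48.000829 − (+1.639e-01/-1.486e+00) = 48.111102
iter 3: u=1.239277  f(a)=+6.182e-04  f'(a)=-1.475e+00  a ← 48.111102 − (+6.182e-04/-1.475e+00) = 48.111521
iter 4: u=1.239267  f(a)=+8.873e-09  f'(a)=-1.475e+00  a ← 48.111521 − (+8.873e-09/-1.475e+00) = 48.111521
iter 5: u=1.239267  f(a)=-5.684e-14  f'(a)=-1.475e+00  a ← 48.111521 − (-5.684e-14/-1.475e+00) = 48.111521
converged: |Δa| < 1e-12 after 5 iterations
sag = a·(cosh(S/(2a)) − 1) = 48.111521·(cosh(1.239267) − 1) = 41.921409
T_max/T_min = cosh(S/(2a)) = 1.871338

a=48.112 sag=41.921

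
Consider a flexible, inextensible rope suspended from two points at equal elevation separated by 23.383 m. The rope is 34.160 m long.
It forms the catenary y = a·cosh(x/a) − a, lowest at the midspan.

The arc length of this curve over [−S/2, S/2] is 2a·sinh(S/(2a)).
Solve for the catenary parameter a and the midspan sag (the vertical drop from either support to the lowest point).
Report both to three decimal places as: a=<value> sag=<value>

seed: a₀ = √(S³/(24(L−S))) = √(23.383³/(24·10.777)) = 7.030655
iter 1: u=1.662932  f(a)=+1.592e+00  f'(a)=-4.002e+00  a ← 7.030655 − (+1.592e+00/-4.002e+00) = 7.428511
iter 2: u=1.573869  f(a)=+1.451e-01  f'(a)=-3.302e+00  a ← 7.428511 − (+1.451e-01/-3.302e+00) = 7.472460
iter 3: u=1.564612  f(a)=+1.473e-03  f'(a)=-3.236e+00  a ← 7.472460 − (+1.473e-03/-3.236e+00) = 7.472915
iter 4: u=1.564517  f(a)=+1.553e-07  f'(a)=-3.235e+00  a ← 7.472915 − (+1.553e-07/-3.235e+00) = 7.472915
iter 5: u=1.564517  f(a)=+7.105e-15  f'(a)=-3.235e+00  a ← 7.472915 − (+7.105e-15/-3.235e+00) = 7.472915
converged: |Δa| < 1e-12 after 5 iterations
sag = a·(cosh(S/(2a)) − 1) = 7.472915·(cosh(1.564517) − 1) = 11.170337
T_max/T_min = cosh(S/(2a)) = 2.494776

a=7.473 sag=11.170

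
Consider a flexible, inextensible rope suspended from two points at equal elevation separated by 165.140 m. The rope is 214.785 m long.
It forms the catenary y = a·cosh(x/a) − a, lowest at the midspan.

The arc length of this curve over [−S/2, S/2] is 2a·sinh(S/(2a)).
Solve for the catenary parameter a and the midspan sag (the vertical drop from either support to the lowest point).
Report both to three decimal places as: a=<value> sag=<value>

a=64.080 sag=60.977

seed: a₀ = √(S³/(24(L−S))) = √(165.140³/(24·49.645)) = 61.480167
iter 1: u=1.343035  f(a)=+4.675e+00  f'(a)=-1.926e+00  a ← 61.480167 − (+4.675e+00/-1.926e+00) = 63.907607
iter 2: u=1.292021  f(a)=+2.911e-01  f'(a)=-1.693e+00  a ← 63.907607 − (+2.911e-01/-1.693e+00) = 64.079590
iter 3: u=1.288554  f(a)=+1.295e-03  f'(a)=-1.678e+00  a ← 64.079590 − (+1.295e-03/-1.678e+00) = 64.080362
iter 4: u=1.288538  f(a)=+2.587e-08  f'(a)=-1.678e+00  a ← 64.080362 − (+2.587e-08/-1.678e+00) = 64.080362
iter 5: u=1.288538  f(a)=+0.000e+00  f'(a)=-1.678e+00  a ← 64.080362 − (+0.000e+00/-1.678e+00) = 64.080362
converged: |Δa| < 1e-12 after 5 iterations
sag = a·(cosh(S/(2a)) − 1) = 64.080362·(cosh(1.288538) − 1) = 60.977392
T_max/T_min = cosh(S/(2a)) = 1.951577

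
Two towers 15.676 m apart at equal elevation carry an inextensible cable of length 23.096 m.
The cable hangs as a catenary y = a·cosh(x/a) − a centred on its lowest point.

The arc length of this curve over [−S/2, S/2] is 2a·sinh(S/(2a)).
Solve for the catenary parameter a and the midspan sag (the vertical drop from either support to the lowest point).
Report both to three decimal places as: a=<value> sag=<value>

seed: a₀ = √(S³/(24(L−S))) = √(15.676³/(24·7.420)) = 4.650989
iter 1: u=1.685233  f(a)=+1.128e+00  f'(a)=-4.194e+00  a ← 4.650989 − (+1.128e+00/-4.194e+00) = 4.919904
iter 2: u=1.593120  f(a)=+1.052e-01  f'(a)=-3.445e+00  a ← 4.919904 − (+1.052e-01/-3.445e+00) = 4.950446
iter 3: u=1.583292  f(a)=+1.124e-03  f'(a)=-3.372e+00  a ← 4.950446 − (+1.124e-03/-3.372e+00) = 4.950779
iter 4: u=1.583185  f(a)=+1.312e-07  f'(a)=-3.371e+00  a ← 4.950779 − (+1.312e-07/-3.371e+00) = 4.950779
iter 5: u=1.583185  f(a)=-3.553e-15  f'(a)=-3.371e+00  a ← 4.950779 − (-3.553e-15/-3.371e+00) = 4.950779
converged: |Δa| < 1e-12 after 5 iterations
sag = a·(cosh(S/(2a)) − 1) = 4.950779·(cosh(1.583185) − 1) = 7.613715
T_max/T_min = cosh(S/(2a)) = 2.537882

a=4.951 sag=7.614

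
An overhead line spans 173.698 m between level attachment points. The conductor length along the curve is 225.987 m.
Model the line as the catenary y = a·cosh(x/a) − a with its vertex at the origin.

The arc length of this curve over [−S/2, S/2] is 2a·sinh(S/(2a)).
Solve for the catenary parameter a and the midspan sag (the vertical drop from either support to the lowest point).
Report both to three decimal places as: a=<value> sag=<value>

a=67.359 sag=64.189

seed: a₀ = √(S³/(24(L−S))) = √(173.698³/(24·52.289)) = 64.622155
iter 1: u=1.343951  f(a)=+4.930e+00  f'(a)=-1.930e+00  a ← 64.622155 − (+4.930e+00/-1.930e+00) = 67.176684
iter 2: u=1.292844  f(a)=+3.074e-01  f'(a)=-1.696e+00  a ← 67.176684 − (+3.074e-01/-1.696e+00) = 67.357928
iter 3: u=1.289366  f(a)=+1.371e-03  f'(a)=-1.681e+00  a ← 67.357928 − (+1.371e-03/-1.681e+00) = 67.358744
iter 4: u=1.289350  f(a)=+2.754e-08  f'(a)=-1.681e+00  a ← 67.358744 − (+2.754e-08/-1.681e+00) = 67.358744
iter 5: u=1.289350  f(a)=+2.842e-14  f'(a)=-1.681e+00  a ← 67.358744 − (+2.842e-14/-1.681e+00) = 67.358744
converged: |Δa| < 1e-12 after 5 iterations
sag = a·(cosh(S/(2a)) − 1) = 67.358744·(cosh(1.289350) − 1) = 64.188706
T_max/T_min = cosh(S/(2a)) = 1.952938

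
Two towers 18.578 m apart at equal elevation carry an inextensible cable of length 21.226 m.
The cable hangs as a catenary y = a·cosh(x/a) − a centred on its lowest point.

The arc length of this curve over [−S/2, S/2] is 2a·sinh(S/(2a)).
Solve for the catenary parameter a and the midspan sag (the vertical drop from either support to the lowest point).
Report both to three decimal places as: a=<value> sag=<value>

seed: a₀ = √(S³/(24(L−S))) = √(18.578³/(24·2.648)) = 10.044627
iter 1: u=0.924773  f(a)=+1.156e-01  f'(a)=-5.737e-01  a ← 10.044627 − (+1.156e-01/-5.737e-01) = 10.246048
iter 2: u=0.906593  f(a)=+3.568e-03  f'(a)=-5.388e-01  a ← 10.246048 − (+3.568e-03/-5.388e-01) = 10.252669
iter 3: u=0.906008  f(a)=+3.640e-06  f'(a)=-5.377e-01  a ← 10.252669 − (+3.640e-06/-5.377e-01) = 10.252676
iter 4: u=0.906007  f(a)=+3.798e-12  f'(a)=-5.377e-01  a ← 10.252676 − (+3.798e-12/-5.377e-01) = 10.252676
converged: |Δa| < 1e-12 after 4 iterations
sag = a·(cosh(S/(2a)) − 1) = 10.252676·(cosh(0.906007) − 1) = 4.503785
T_max/T_min = cosh(S/(2a)) = 1.439279

a=10.253 sag=4.504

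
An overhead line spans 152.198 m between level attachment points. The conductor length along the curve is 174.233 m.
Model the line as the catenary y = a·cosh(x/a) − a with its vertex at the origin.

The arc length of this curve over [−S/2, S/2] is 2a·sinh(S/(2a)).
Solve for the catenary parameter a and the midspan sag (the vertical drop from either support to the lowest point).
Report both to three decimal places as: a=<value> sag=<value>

seed: a₀ = √(S³/(24(L−S))) = √(152.198³/(24·22.035)) = 81.649075
iter 1: u=0.932025  f(a)=+9.771e-01  f'(a)=-5.881e-01  a ← 81.649075 − (+9.771e-01/-5.881e-01) = 83.310478
iter 2: u=0.913439  f(a)=+3.062e-02  f'(a)=-5.518e-01  a ← 83.310478 − (+3.062e-02/-5.518e-01) = 83.365971
iter 3: u=0.912830  f(a)=+3.223e-05  f'(a)=-5.506e-01  a ← 83.365971 − (+3.223e-05/-5.506e-01) = 83.366030
iter 4: u=0.912830  f(a)=+3.578e-11  f'(a)=-5.506e-01  a ← 83.366030 − (+3.578e-11/-5.506e-01) = 83.366030
converged: |Δa| < 1e-12 after 4 iterations
sag = a·(cosh(S/(2a)) − 1) = 83.366030·(cosh(0.912830) − 1) = 37.212490
T_max/T_min = cosh(S/(2a)) = 1.446375

a=83.366 sag=37.212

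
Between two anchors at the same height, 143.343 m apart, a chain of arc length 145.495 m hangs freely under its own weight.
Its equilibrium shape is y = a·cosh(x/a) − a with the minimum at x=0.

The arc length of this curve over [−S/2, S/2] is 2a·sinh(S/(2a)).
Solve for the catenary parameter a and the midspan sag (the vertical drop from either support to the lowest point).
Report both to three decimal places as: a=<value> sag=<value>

a=239.338 sag=10.812

seed: a₀ = √(S³/(24(L−S))) = √(143.343³/(24·2.152)) = 238.802011
iter 1: u=0.300129  f(a)=+9.713e-03  f'(a)=-1.819e-02  a ← 238.802011 − (+9.713e-03/-1.819e-02) = 239.336107
iter 2: u=0.299460  f(a)=+3.268e-05  f'(a)=-1.806e-02  a ← 239.336107 − (+3.268e-05/-1.806e-02) = 239.337917
iter 3: u=0.299457  f(a)=+3.728e-10  f'(a)=-1.806e-02  a ← 239.337917 − (+3.728e-10/-1.806e-02) = 239.337917
iter 4: u=0.299457  f(a)=+2.842e-14  f'(a)=-1.806e-02  a ← 239.337917 − (+2.842e-14/-1.806e-02) = 239.337917
converged: |Δa| < 1e-12 after 4 iterations
sag = a·(cosh(S/(2a)) − 1) = 239.337917·(cosh(0.299457) − 1) = 10.811713
T_max/T_min = cosh(S/(2a)) = 1.045173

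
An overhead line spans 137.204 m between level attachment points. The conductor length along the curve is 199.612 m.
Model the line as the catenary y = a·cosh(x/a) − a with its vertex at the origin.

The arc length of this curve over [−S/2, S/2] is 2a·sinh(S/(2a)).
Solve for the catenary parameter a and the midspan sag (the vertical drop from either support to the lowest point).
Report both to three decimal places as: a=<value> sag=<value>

a=44.107 sag=65.011

seed: a₀ = √(S³/(24(L−S))) = √(137.204³/(24·62.408)) = 41.526412
iter 1: u=1.652009  f(a)=+9.091e+00  f'(a)=-3.910e+00  a ← 41.526412 − (+9.091e+00/-3.910e+00) = 43.851368
iter 2: u=1.564421  f(a)=+8.193e-01  f'(a)=-3.234e+00  a ← 43.851368 − (+8.193e-01/-3.234e+00) = 44.104687
iter 3: u=1.555436  f(a)=+8.111e-03  f'(a)=-3.171e+00  a ← 44.104687 − (+8.111e-03/-3.171e+00) = 44.107246
iter 4: u=1.555345  f(a)=+8.124e-07  f'(a)=-3.170e+00  a ← 44.107246 − (+8.124e-07/-3.170e+00) = 44.107246
iter 5: u=1.555345  f(a)=-2.842e-14  f'(a)=-3.170e+00  a ← 44.107246 − (-2.842e-14/-3.170e+00) = 44.107246
converged: |Δa| < 1e-12 after 5 iterations
sag = a·(cosh(S/(2a)) − 1) = 44.107246·(cosh(1.555345) − 1) = 65.010520
T_max/T_min = cosh(S/(2a)) = 2.473919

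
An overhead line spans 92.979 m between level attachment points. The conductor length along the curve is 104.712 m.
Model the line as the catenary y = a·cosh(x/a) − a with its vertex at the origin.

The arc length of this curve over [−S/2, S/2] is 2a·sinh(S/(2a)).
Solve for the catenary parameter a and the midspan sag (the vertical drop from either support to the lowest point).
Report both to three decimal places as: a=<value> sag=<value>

seed: a₀ = √(S³/(24(L−S))) = √(92.979³/(24·11.733)) = 53.427783
iter 1: u=0.870137  f(a)=+4.523e-01  f'(a)=-4.734e-01  a ← 53.427783 − (+4.523e-01/-4.734e-01) = 54.383191
iter 2: u=0.854851  f(a)=+1.242e-02  f'(a)=-4.477e-01  a ← 54.383191 − (+1.242e-02/-4.477e-01) = 54.410925
iter 3: u=0.854415  f(a)=+9.944e-06  f'(a)=-4.470e-01  a ← 54.410925 − (+9.944e-06/-4.470e-01) = 54.410947
iter 4: u=0.854414  f(a)=+6.366e-12  f'(a)=-4.470e-01  a ← 54.410947 − (+6.366e-12/-4.470e-01) = 54.410947
converged: |Δa| < 1e-12 after 4 iterations
sag = a·(cosh(S/(2a)) − 1) = 54.410947·(cosh(0.854414) − 1) = 21.098667
T_max/T_min = cosh(S/(2a)) = 1.387765

a=54.411 sag=21.099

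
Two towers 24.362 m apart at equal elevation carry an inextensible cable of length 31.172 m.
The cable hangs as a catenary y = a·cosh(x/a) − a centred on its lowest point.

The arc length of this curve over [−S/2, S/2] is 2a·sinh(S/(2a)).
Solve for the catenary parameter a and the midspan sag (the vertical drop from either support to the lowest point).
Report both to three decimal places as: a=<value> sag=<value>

seed: a₀ = √(S³/(24(L−S))) = √(24.362³/(24·6.810)) = 9.405681
iter 1: u=1.295068  f(a)=+5.944e-01  f'(a)=-1.706e+00  a ← 9.405681 − (+5.944e-01/-1.706e+00) = 9.754129
iter 2: u=1.248804  f(a)=+3.463e-02  f'(a)=-1.512e+00  a ← 9.754129 − (+3.463e-02/-1.512e+00) = 9.777026
iter 3: u=1.245880  f(a)=+1.336e-04  f'(a)=-1.501e+00  a ← 9.777026 − (+1.336e-04/-1.501e+00) = 9.777115
iter 4: u=1.245869  f(a)=+2.006e-09  f'(a)=-1.501e+00  a ← 9.777115 − (+2.006e-09/-1.501e+00) = 9.777115
iter 5: u=1.245869  f(a)=-7.105e-15  f'(a)=-1.501e+00  a ← 9.777115 − (-7.105e-15/-1.501e+00) = 9.777115
converged: |Δa| < 1e-12 after 5 iterations
sag = a·(cosh(S/(2a)) − 1) = 9.777115·(cosh(1.245869) − 1) = 8.621672
T_max/T_min = cosh(S/(2a)) = 1.881822

a=9.777 sag=8.622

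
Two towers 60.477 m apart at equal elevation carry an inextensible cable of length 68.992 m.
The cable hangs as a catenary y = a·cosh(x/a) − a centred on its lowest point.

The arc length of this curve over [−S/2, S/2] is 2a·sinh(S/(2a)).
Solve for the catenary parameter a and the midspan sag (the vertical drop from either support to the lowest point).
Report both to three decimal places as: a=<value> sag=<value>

a=33.573 sag=14.564

seed: a₀ = √(S³/(24(L−S))) = √(60.477³/(24·8.515)) = 32.899357
iter 1: u=0.919121  f(a)=+3.670e-01  f'(a)=-5.627e-01  a ← 32.899357 − (+3.670e-01/-5.627e-01) = 33.551536
iter 2: u=0.901255  f(a)=+1.120e-02  f'(a)=-5.288e-01  a ← 33.551536 − (+1.120e-02/-5.288e-01) = 33.572707
iter 3: u=0.900687  f(a)=+1.115e-05  f'(a)=-5.278e-01  a ← 33.572707 − (+1.115e-05/-5.278e-01) = 33.572728
iter 4: u=0.900686  f(a)=+1.107e-11  f'(a)=-5.278e-01  a ← 33.572728 − (+1.107e-11/-5.278e-01) = 33.572728
converged: |Δa| < 1e-12 after 4 iterations
sag = a·(cosh(S/(2a)) − 1) = 33.572728·(cosh(0.900686) − 1) = 14.563558
T_max/T_min = cosh(S/(2a)) = 1.433791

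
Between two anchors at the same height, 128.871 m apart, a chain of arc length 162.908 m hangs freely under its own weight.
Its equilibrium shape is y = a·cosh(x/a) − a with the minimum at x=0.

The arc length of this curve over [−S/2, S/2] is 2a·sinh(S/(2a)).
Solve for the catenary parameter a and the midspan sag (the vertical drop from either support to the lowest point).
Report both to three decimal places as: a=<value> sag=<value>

seed: a₀ = √(S³/(24(L−S))) = √(128.871³/(24·34.037)) = 51.186041
iter 1: u=1.258849  f(a)=+2.801e+00  f'(a)=-1.553e+00  a ← 51.186041 − (+2.801e+00/-1.553e+00) = 52.989649
iter 2: u=1.216002  f(a)=+1.549e-01  f'(a)=-1.386e+00  a ← 52.989649 − (+1.549e-01/-1.386e+00) = 53.101410
iter 3: u=1.213442  f(a)=+5.346e-04  f'(a)=-1.376e+00  a ← 53.101410 − (+5.346e-04/-1.376e+00) = 53.101799
iter 4: u=1.213433  f(a)=+6.420e-09  f'(a)=-1.376e+00  a ← 53.101799 − (+6.420e-09/-1.376e+00) = 53.101799
iter 5: u=1.213433  f(a)=+0.000e+00  f'(a)=-1.376e+00  a ← 53.101799 − (+0.000e+00/-1.376e+00) = 53.101799
converged: |Δa| < 1e-12 after 5 iterations
sag = a·(cosh(S/(2a)) − 1) = 53.101799·(cosh(1.213433) − 1) = 44.132738
T_max/T_min = cosh(S/(2a)) = 1.831097

a=53.102 sag=44.133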